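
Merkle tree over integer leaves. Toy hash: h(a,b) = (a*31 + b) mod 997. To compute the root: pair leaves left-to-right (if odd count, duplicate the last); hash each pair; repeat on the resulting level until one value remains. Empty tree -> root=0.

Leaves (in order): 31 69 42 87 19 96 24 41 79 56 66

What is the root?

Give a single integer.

Answer: 803

Derivation:
L0: [31, 69, 42, 87, 19, 96, 24, 41, 79, 56, 66]
L1: h(31,69)=(31*31+69)%997=33 h(42,87)=(42*31+87)%997=392 h(19,96)=(19*31+96)%997=685 h(24,41)=(24*31+41)%997=785 h(79,56)=(79*31+56)%997=511 h(66,66)=(66*31+66)%997=118 -> [33, 392, 685, 785, 511, 118]
L2: h(33,392)=(33*31+392)%997=418 h(685,785)=(685*31+785)%997=86 h(511,118)=(511*31+118)%997=7 -> [418, 86, 7]
L3: h(418,86)=(418*31+86)%997=83 h(7,7)=(7*31+7)%997=224 -> [83, 224]
L4: h(83,224)=(83*31+224)%997=803 -> [803]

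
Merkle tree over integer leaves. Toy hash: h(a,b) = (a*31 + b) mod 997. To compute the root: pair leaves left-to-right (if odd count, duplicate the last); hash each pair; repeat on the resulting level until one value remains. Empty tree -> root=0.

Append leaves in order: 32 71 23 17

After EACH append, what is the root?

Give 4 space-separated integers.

Answer: 32 66 788 782

Derivation:
After append 32 (leaves=[32]):
  L0: [32]
  root=32
After append 71 (leaves=[32, 71]):
  L0: [32, 71]
  L1: h(32,71)=(32*31+71)%997=66 -> [66]
  root=66
After append 23 (leaves=[32, 71, 23]):
  L0: [32, 71, 23]
  L1: h(32,71)=(32*31+71)%997=66 h(23,23)=(23*31+23)%997=736 -> [66, 736]
  L2: h(66,736)=(66*31+736)%997=788 -> [788]
  root=788
After append 17 (leaves=[32, 71, 23, 17]):
  L0: [32, 71, 23, 17]
  L1: h(32,71)=(32*31+71)%997=66 h(23,17)=(23*31+17)%997=730 -> [66, 730]
  L2: h(66,730)=(66*31+730)%997=782 -> [782]
  root=782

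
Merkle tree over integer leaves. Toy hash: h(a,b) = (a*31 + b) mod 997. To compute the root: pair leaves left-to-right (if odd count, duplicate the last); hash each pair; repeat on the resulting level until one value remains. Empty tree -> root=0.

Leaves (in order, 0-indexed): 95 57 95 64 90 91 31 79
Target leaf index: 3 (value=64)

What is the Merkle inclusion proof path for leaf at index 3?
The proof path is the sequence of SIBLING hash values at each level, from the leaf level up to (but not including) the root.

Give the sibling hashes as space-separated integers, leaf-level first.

L0 (leaves): [95, 57, 95, 64, 90, 91, 31, 79], target index=3
L1: h(95,57)=(95*31+57)%997=11 [pair 0] h(95,64)=(95*31+64)%997=18 [pair 1] h(90,91)=(90*31+91)%997=887 [pair 2] h(31,79)=(31*31+79)%997=43 [pair 3] -> [11, 18, 887, 43]
  Sibling for proof at L0: 95
L2: h(11,18)=(11*31+18)%997=359 [pair 0] h(887,43)=(887*31+43)%997=621 [pair 1] -> [359, 621]
  Sibling for proof at L1: 11
L3: h(359,621)=(359*31+621)%997=783 [pair 0] -> [783]
  Sibling for proof at L2: 621
Root: 783
Proof path (sibling hashes from leaf to root): [95, 11, 621]

Answer: 95 11 621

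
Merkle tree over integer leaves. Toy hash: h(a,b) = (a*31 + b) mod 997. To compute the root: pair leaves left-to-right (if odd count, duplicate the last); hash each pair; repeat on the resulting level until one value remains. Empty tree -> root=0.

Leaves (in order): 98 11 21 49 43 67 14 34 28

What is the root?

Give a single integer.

Answer: 66

Derivation:
L0: [98, 11, 21, 49, 43, 67, 14, 34, 28]
L1: h(98,11)=(98*31+11)%997=58 h(21,49)=(21*31+49)%997=700 h(43,67)=(43*31+67)%997=403 h(14,34)=(14*31+34)%997=468 h(28,28)=(28*31+28)%997=896 -> [58, 700, 403, 468, 896]
L2: h(58,700)=(58*31+700)%997=504 h(403,468)=(403*31+468)%997=0 h(896,896)=(896*31+896)%997=756 -> [504, 0, 756]
L3: h(504,0)=(504*31+0)%997=669 h(756,756)=(756*31+756)%997=264 -> [669, 264]
L4: h(669,264)=(669*31+264)%997=66 -> [66]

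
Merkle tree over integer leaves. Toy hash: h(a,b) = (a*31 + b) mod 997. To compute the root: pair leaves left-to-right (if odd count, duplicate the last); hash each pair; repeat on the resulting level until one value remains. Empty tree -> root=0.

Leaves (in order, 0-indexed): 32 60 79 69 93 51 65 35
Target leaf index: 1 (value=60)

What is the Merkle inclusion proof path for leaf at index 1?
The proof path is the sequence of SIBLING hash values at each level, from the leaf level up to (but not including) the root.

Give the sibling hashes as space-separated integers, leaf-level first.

L0 (leaves): [32, 60, 79, 69, 93, 51, 65, 35], target index=1
L1: h(32,60)=(32*31+60)%997=55 [pair 0] h(79,69)=(79*31+69)%997=524 [pair 1] h(93,51)=(93*31+51)%997=940 [pair 2] h(65,35)=(65*31+35)%997=56 [pair 3] -> [55, 524, 940, 56]
  Sibling for proof at L0: 32
L2: h(55,524)=(55*31+524)%997=235 [pair 0] h(940,56)=(940*31+56)%997=283 [pair 1] -> [235, 283]
  Sibling for proof at L1: 524
L3: h(235,283)=(235*31+283)%997=589 [pair 0] -> [589]
  Sibling for proof at L2: 283
Root: 589
Proof path (sibling hashes from leaf to root): [32, 524, 283]

Answer: 32 524 283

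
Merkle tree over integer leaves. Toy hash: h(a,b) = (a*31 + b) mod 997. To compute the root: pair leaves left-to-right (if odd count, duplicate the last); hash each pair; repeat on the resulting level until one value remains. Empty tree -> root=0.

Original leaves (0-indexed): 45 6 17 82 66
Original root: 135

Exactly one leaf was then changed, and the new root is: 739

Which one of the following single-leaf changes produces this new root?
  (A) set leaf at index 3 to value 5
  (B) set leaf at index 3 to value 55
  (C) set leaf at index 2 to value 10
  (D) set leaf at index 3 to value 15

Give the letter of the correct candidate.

Answer: A

Derivation:
Original leaves: [45, 6, 17, 82, 66]
Target new root: 739
Try each candidate change and compute the resulting root:
Candidate A: set leaf[3] = 5 -> leaves = [45, 6, 17, 5, 66]
  L0: [45, 6, 17, 5, 66]
  L1: h(45,6)=(45*31+6)%997=404 h(17,5)=(17*31+5)%997=532 h(66,66)=(66*31+66)%997=118 -> [404, 532, 118]
  L2: h(404,532)=(404*31+532)%997=95 h(118,118)=(118*31+118)%997=785 -> [95, 785]
  L3: h(95,785)=(95*31+785)%997=739 -> [739]
  root = 739 == target 739  ** MATCH **
Candidate B: set leaf[3] = 55 -> leaves = [45, 6, 17, 55, 66]
  L0: [45, 6, 17, 55, 66]
  L1: h(45,6)=(45*31+6)%997=404 h(17,55)=(17*31+55)%997=582 h(66,66)=(66*31+66)%997=118 -> [404, 582, 118]
  L2: h(404,582)=(404*31+582)%997=145 h(118,118)=(118*31+118)%997=785 -> [145, 785]
  L3: h(145,785)=(145*31+785)%997=295 -> [295]
  root = 295 != target 739
Candidate C: set leaf[2] = 10 -> leaves = [45, 6, 10, 82, 66]
  L0: [45, 6, 10, 82, 66]
  L1: h(45,6)=(45*31+6)%997=404 h(10,82)=(10*31+82)%997=392 h(66,66)=(66*31+66)%997=118 -> [404, 392, 118]
  L2: h(404,392)=(404*31+392)%997=952 h(118,118)=(118*31+118)%997=785 -> [952, 785]
  L3: h(952,785)=(952*31+785)%997=387 -> [387]
  root = 387 != target 739
Candidate D: set leaf[3] = 15 -> leaves = [45, 6, 17, 15, 66]
  L0: [45, 6, 17, 15, 66]
  L1: h(45,6)=(45*31+6)%997=404 h(17,15)=(17*31+15)%997=542 h(66,66)=(66*31+66)%997=118 -> [404, 542, 118]
  L2: h(404,542)=(404*31+542)%997=105 h(118,118)=(118*31+118)%997=785 -> [105, 785]
  L3: h(105,785)=(105*31+785)%997=52 -> [52]
  root = 52 != target 739
Candidate A produces the target root.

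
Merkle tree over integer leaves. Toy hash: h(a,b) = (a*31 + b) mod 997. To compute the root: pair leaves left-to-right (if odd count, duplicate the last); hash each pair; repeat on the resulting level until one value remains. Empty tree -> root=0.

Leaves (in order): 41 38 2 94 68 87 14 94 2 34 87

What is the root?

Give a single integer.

L0: [41, 38, 2, 94, 68, 87, 14, 94, 2, 34, 87]
L1: h(41,38)=(41*31+38)%997=312 h(2,94)=(2*31+94)%997=156 h(68,87)=(68*31+87)%997=201 h(14,94)=(14*31+94)%997=528 h(2,34)=(2*31+34)%997=96 h(87,87)=(87*31+87)%997=790 -> [312, 156, 201, 528, 96, 790]
L2: h(312,156)=(312*31+156)%997=855 h(201,528)=(201*31+528)%997=777 h(96,790)=(96*31+790)%997=775 -> [855, 777, 775]
L3: h(855,777)=(855*31+777)%997=363 h(775,775)=(775*31+775)%997=872 -> [363, 872]
L4: h(363,872)=(363*31+872)%997=161 -> [161]

Answer: 161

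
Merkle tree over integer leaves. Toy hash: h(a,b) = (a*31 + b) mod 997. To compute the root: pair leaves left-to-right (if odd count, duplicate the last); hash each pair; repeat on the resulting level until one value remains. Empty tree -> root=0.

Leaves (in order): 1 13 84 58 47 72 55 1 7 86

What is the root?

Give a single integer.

L0: [1, 13, 84, 58, 47, 72, 55, 1, 7, 86]
L1: h(1,13)=(1*31+13)%997=44 h(84,58)=(84*31+58)%997=668 h(47,72)=(47*31+72)%997=532 h(55,1)=(55*31+1)%997=709 h(7,86)=(7*31+86)%997=303 -> [44, 668, 532, 709, 303]
L2: h(44,668)=(44*31+668)%997=38 h(532,709)=(532*31+709)%997=252 h(303,303)=(303*31+303)%997=723 -> [38, 252, 723]
L3: h(38,252)=(38*31+252)%997=433 h(723,723)=(723*31+723)%997=205 -> [433, 205]
L4: h(433,205)=(433*31+205)%997=667 -> [667]

Answer: 667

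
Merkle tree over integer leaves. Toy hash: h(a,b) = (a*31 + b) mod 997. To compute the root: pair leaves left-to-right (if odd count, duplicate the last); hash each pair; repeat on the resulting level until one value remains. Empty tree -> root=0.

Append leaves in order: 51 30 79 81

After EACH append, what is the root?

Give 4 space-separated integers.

Answer: 51 614 625 627

Derivation:
After append 51 (leaves=[51]):
  L0: [51]
  root=51
After append 30 (leaves=[51, 30]):
  L0: [51, 30]
  L1: h(51,30)=(51*31+30)%997=614 -> [614]
  root=614
After append 79 (leaves=[51, 30, 79]):
  L0: [51, 30, 79]
  L1: h(51,30)=(51*31+30)%997=614 h(79,79)=(79*31+79)%997=534 -> [614, 534]
  L2: h(614,534)=(614*31+534)%997=625 -> [625]
  root=625
After append 81 (leaves=[51, 30, 79, 81]):
  L0: [51, 30, 79, 81]
  L1: h(51,30)=(51*31+30)%997=614 h(79,81)=(79*31+81)%997=536 -> [614, 536]
  L2: h(614,536)=(614*31+536)%997=627 -> [627]
  root=627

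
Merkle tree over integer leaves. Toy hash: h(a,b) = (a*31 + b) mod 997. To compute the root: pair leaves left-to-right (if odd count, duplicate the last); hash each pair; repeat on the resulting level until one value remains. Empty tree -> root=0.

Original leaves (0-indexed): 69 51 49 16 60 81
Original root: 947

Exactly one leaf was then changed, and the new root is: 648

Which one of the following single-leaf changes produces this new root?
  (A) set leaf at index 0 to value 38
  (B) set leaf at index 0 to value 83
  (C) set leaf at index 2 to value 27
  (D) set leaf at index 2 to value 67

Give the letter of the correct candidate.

Answer: A

Derivation:
Original leaves: [69, 51, 49, 16, 60, 81]
Target new root: 648
Try each candidate change and compute the resulting root:
Candidate A: set leaf[0] = 38 -> leaves = [38, 51, 49, 16, 60, 81]
  L0: [38, 51, 49, 16, 60, 81]
  L1: h(38,51)=(38*31+51)%997=232 h(49,16)=(49*31+16)%997=538 h(60,81)=(60*31+81)%997=944 -> [232, 538, 944]
  L2: h(232,538)=(232*31+538)%997=751 h(944,944)=(944*31+944)%997=298 -> [751, 298]
  L3: h(751,298)=(751*31+298)%997=648 -> [648]
  root = 648 == target 648  ** MATCH **
Candidate B: set leaf[0] = 83 -> leaves = [83, 51, 49, 16, 60, 81]
  L0: [83, 51, 49, 16, 60, 81]
  L1: h(83,51)=(83*31+51)%997=630 h(49,16)=(49*31+16)%997=538 h(60,81)=(60*31+81)%997=944 -> [630, 538, 944]
  L2: h(630,538)=(630*31+538)%997=128 h(944,944)=(944*31+944)%997=298 -> [128, 298]
  L3: h(128,298)=(128*31+298)%997=278 -> [278]
  root = 278 != target 648
Candidate C: set leaf[2] = 27 -> leaves = [69, 51, 27, 16, 60, 81]
  L0: [69, 51, 27, 16, 60, 81]
  L1: h(69,51)=(69*31+51)%997=196 h(27,16)=(27*31+16)%997=853 h(60,81)=(60*31+81)%997=944 -> [196, 853, 944]
  L2: h(196,853)=(196*31+853)%997=947 h(944,944)=(944*31+944)%997=298 -> [947, 298]
  L3: h(947,298)=(947*31+298)%997=742 -> [742]
  root = 742 != target 648
Candidate D: set leaf[2] = 67 -> leaves = [69, 51, 67, 16, 60, 81]
  L0: [69, 51, 67, 16, 60, 81]
  L1: h(69,51)=(69*31+51)%997=196 h(67,16)=(67*31+16)%997=99 h(60,81)=(60*31+81)%997=944 -> [196, 99, 944]
  L2: h(196,99)=(196*31+99)%997=193 h(944,944)=(944*31+944)%997=298 -> [193, 298]
  L3: h(193,298)=(193*31+298)%997=299 -> [299]
  root = 299 != target 648
Candidate A produces the target root.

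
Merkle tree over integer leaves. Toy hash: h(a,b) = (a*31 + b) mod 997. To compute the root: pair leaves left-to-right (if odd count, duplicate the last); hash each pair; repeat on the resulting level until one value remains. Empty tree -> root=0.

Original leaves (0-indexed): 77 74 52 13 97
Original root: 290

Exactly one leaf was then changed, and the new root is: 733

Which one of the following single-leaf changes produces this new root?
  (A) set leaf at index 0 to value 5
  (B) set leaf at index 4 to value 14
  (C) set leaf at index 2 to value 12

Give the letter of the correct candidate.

Original leaves: [77, 74, 52, 13, 97]
Target new root: 733
Try each candidate change and compute the resulting root:
Candidate A: set leaf[0] = 5 -> leaves = [5, 74, 52, 13, 97]
  L0: [5, 74, 52, 13, 97]
  L1: h(5,74)=(5*31+74)%997=229 h(52,13)=(52*31+13)%997=628 h(97,97)=(97*31+97)%997=113 -> [229, 628, 113]
  L2: h(229,628)=(229*31+628)%997=748 h(113,113)=(113*31+113)%997=625 -> [748, 625]
  L3: h(748,625)=(748*31+625)%997=882 -> [882]
  root = 882 != target 733
Candidate B: set leaf[4] = 14 -> leaves = [77, 74, 52, 13, 14]
  L0: [77, 74, 52, 13, 14]
  L1: h(77,74)=(77*31+74)%997=467 h(52,13)=(52*31+13)%997=628 h(14,14)=(14*31+14)%997=448 -> [467, 628, 448]
  L2: h(467,628)=(467*31+628)%997=150 h(448,448)=(448*31+448)%997=378 -> [150, 378]
  L3: h(150,378)=(150*31+378)%997=43 -> [43]
  root = 43 != target 733
Candidate C: set leaf[2] = 12 -> leaves = [77, 74, 12, 13, 97]
  L0: [77, 74, 12, 13, 97]
  L1: h(77,74)=(77*31+74)%997=467 h(12,13)=(12*31+13)%997=385 h(97,97)=(97*31+97)%997=113 -> [467, 385, 113]
  L2: h(467,385)=(467*31+385)%997=904 h(113,113)=(113*31+113)%997=625 -> [904, 625]
  L3: h(904,625)=(904*31+625)%997=733 -> [733]
  root = 733 == target 733  ** MATCH **
Candidate C produces the target root.

Answer: C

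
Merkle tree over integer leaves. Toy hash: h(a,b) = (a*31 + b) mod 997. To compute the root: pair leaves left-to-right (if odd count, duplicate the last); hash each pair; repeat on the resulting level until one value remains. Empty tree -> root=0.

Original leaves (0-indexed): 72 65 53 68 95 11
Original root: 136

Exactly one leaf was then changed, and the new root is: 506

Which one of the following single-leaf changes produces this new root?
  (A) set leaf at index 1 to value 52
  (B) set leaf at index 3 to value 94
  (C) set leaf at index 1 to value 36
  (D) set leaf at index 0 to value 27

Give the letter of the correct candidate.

Answer: D

Derivation:
Original leaves: [72, 65, 53, 68, 95, 11]
Target new root: 506
Try each candidate change and compute the resulting root:
Candidate A: set leaf[1] = 52 -> leaves = [72, 52, 53, 68, 95, 11]
  L0: [72, 52, 53, 68, 95, 11]
  L1: h(72,52)=(72*31+52)%997=290 h(53,68)=(53*31+68)%997=714 h(95,11)=(95*31+11)%997=962 -> [290, 714, 962]
  L2: h(290,714)=(290*31+714)%997=731 h(962,962)=(962*31+962)%997=874 -> [731, 874]
  L3: h(731,874)=(731*31+874)%997=604 -> [604]
  root = 604 != target 506
Candidate B: set leaf[3] = 94 -> leaves = [72, 65, 53, 94, 95, 11]
  L0: [72, 65, 53, 94, 95, 11]
  L1: h(72,65)=(72*31+65)%997=303 h(53,94)=(53*31+94)%997=740 h(95,11)=(95*31+11)%997=962 -> [303, 740, 962]
  L2: h(303,740)=(303*31+740)%997=163 h(962,962)=(962*31+962)%997=874 -> [163, 874]
  L3: h(163,874)=(163*31+874)%997=942 -> [942]
  root = 942 != target 506
Candidate C: set leaf[1] = 36 -> leaves = [72, 36, 53, 68, 95, 11]
  L0: [72, 36, 53, 68, 95, 11]
  L1: h(72,36)=(72*31+36)%997=274 h(53,68)=(53*31+68)%997=714 h(95,11)=(95*31+11)%997=962 -> [274, 714, 962]
  L2: h(274,714)=(274*31+714)%997=235 h(962,962)=(962*31+962)%997=874 -> [235, 874]
  L3: h(235,874)=(235*31+874)%997=183 -> [183]
  root = 183 != target 506
Candidate D: set leaf[0] = 27 -> leaves = [27, 65, 53, 68, 95, 11]
  L0: [27, 65, 53, 68, 95, 11]
  L1: h(27,65)=(27*31+65)%997=902 h(53,68)=(53*31+68)%997=714 h(95,11)=(95*31+11)%997=962 -> [902, 714, 962]
  L2: h(902,714)=(902*31+714)%997=760 h(962,962)=(962*31+962)%997=874 -> [760, 874]
  L3: h(760,874)=(760*31+874)%997=506 -> [506]
  root = 506 == target 506  ** MATCH **
Candidate D produces the target root.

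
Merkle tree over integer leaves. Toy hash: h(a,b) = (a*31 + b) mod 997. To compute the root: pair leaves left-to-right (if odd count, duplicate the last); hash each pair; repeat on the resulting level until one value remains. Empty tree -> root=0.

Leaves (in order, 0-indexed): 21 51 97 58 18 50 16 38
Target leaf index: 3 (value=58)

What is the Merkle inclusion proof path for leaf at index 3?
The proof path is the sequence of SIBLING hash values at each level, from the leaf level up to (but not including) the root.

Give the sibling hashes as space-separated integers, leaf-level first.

Answer: 97 702 439

Derivation:
L0 (leaves): [21, 51, 97, 58, 18, 50, 16, 38], target index=3
L1: h(21,51)=(21*31+51)%997=702 [pair 0] h(97,58)=(97*31+58)%997=74 [pair 1] h(18,50)=(18*31+50)%997=608 [pair 2] h(16,38)=(16*31+38)%997=534 [pair 3] -> [702, 74, 608, 534]
  Sibling for proof at L0: 97
L2: h(702,74)=(702*31+74)%997=899 [pair 0] h(608,534)=(608*31+534)%997=439 [pair 1] -> [899, 439]
  Sibling for proof at L1: 702
L3: h(899,439)=(899*31+439)%997=392 [pair 0] -> [392]
  Sibling for proof at L2: 439
Root: 392
Proof path (sibling hashes from leaf to root): [97, 702, 439]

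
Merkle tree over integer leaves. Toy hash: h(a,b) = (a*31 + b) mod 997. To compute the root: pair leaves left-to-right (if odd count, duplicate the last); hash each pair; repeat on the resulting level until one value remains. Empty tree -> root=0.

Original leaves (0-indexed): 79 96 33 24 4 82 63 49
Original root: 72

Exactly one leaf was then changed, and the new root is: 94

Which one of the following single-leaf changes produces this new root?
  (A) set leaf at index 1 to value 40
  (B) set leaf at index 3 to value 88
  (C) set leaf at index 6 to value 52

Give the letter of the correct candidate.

Answer: A

Derivation:
Original leaves: [79, 96, 33, 24, 4, 82, 63, 49]
Target new root: 94
Try each candidate change and compute the resulting root:
Candidate A: set leaf[1] = 40 -> leaves = [79, 40, 33, 24, 4, 82, 63, 49]
  L0: [79, 40, 33, 24, 4, 82, 63, 49]
  L1: h(79,40)=(79*31+40)%997=495 h(33,24)=(33*31+24)%997=50 h(4,82)=(4*31+82)%997=206 h(63,49)=(63*31+49)%997=8 -> [495, 50, 206, 8]
  L2: h(495,50)=(495*31+50)%997=440 h(206,8)=(206*31+8)%997=412 -> [440, 412]
  L3: h(440,412)=(440*31+412)%997=94 -> [94]
  root = 94 == target 94  ** MATCH **
Candidate B: set leaf[3] = 88 -> leaves = [79, 96, 33, 88, 4, 82, 63, 49]
  L0: [79, 96, 33, 88, 4, 82, 63, 49]
  L1: h(79,96)=(79*31+96)%997=551 h(33,88)=(33*31+88)%997=114 h(4,82)=(4*31+82)%997=206 h(63,49)=(63*31+49)%997=8 -> [551, 114, 206, 8]
  L2: h(551,114)=(551*31+114)%997=246 h(206,8)=(206*31+8)%997=412 -> [246, 412]
  L3: h(246,412)=(246*31+412)%997=62 -> [62]
  root = 62 != target 94
Candidate C: set leaf[6] = 52 -> leaves = [79, 96, 33, 24, 4, 82, 52, 49]
  L0: [79, 96, 33, 24, 4, 82, 52, 49]
  L1: h(79,96)=(79*31+96)%997=551 h(33,24)=(33*31+24)%997=50 h(4,82)=(4*31+82)%997=206 h(52,49)=(52*31+49)%997=664 -> [551, 50, 206, 664]
  L2: h(551,50)=(551*31+50)%997=182 h(206,664)=(206*31+664)%997=71 -> [182, 71]
  L3: h(182,71)=(182*31+71)%997=728 -> [728]
  root = 728 != target 94
Candidate A produces the target root.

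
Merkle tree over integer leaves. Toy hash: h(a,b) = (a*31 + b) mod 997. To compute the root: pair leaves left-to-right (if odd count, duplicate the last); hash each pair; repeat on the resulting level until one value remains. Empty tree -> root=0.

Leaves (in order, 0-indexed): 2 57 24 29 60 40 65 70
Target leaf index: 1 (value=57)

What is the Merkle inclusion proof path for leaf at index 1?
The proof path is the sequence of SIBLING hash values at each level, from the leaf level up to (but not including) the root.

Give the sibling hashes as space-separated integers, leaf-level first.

L0 (leaves): [2, 57, 24, 29, 60, 40, 65, 70], target index=1
L1: h(2,57)=(2*31+57)%997=119 [pair 0] h(24,29)=(24*31+29)%997=773 [pair 1] h(60,40)=(60*31+40)%997=903 [pair 2] h(65,70)=(65*31+70)%997=91 [pair 3] -> [119, 773, 903, 91]
  Sibling for proof at L0: 2
L2: h(119,773)=(119*31+773)%997=474 [pair 0] h(903,91)=(903*31+91)%997=168 [pair 1] -> [474, 168]
  Sibling for proof at L1: 773
L3: h(474,168)=(474*31+168)%997=904 [pair 0] -> [904]
  Sibling for proof at L2: 168
Root: 904
Proof path (sibling hashes from leaf to root): [2, 773, 168]

Answer: 2 773 168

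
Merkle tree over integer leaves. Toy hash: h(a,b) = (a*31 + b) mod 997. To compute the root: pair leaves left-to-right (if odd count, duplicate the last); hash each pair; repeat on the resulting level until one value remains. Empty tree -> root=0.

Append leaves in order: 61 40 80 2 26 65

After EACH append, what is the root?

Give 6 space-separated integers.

After append 61 (leaves=[61]):
  L0: [61]
  root=61
After append 40 (leaves=[61, 40]):
  L0: [61, 40]
  L1: h(61,40)=(61*31+40)%997=934 -> [934]
  root=934
After append 80 (leaves=[61, 40, 80]):
  L0: [61, 40, 80]
  L1: h(61,40)=(61*31+40)%997=934 h(80,80)=(80*31+80)%997=566 -> [934, 566]
  L2: h(934,566)=(934*31+566)%997=607 -> [607]
  root=607
After append 2 (leaves=[61, 40, 80, 2]):
  L0: [61, 40, 80, 2]
  L1: h(61,40)=(61*31+40)%997=934 h(80,2)=(80*31+2)%997=488 -> [934, 488]
  L2: h(934,488)=(934*31+488)%997=529 -> [529]
  root=529
After append 26 (leaves=[61, 40, 80, 2, 26]):
  L0: [61, 40, 80, 2, 26]
  L1: h(61,40)=(61*31+40)%997=934 h(80,2)=(80*31+2)%997=488 h(26,26)=(26*31+26)%997=832 -> [934, 488, 832]
  L2: h(934,488)=(934*31+488)%997=529 h(832,832)=(832*31+832)%997=702 -> [529, 702]
  L3: h(529,702)=(529*31+702)%997=152 -> [152]
  root=152
After append 65 (leaves=[61, 40, 80, 2, 26, 65]):
  L0: [61, 40, 80, 2, 26, 65]
  L1: h(61,40)=(61*31+40)%997=934 h(80,2)=(80*31+2)%997=488 h(26,65)=(26*31+65)%997=871 -> [934, 488, 871]
  L2: h(934,488)=(934*31+488)%997=529 h(871,871)=(871*31+871)%997=953 -> [529, 953]
  L3: h(529,953)=(529*31+953)%997=403 -> [403]
  root=403

Answer: 61 934 607 529 152 403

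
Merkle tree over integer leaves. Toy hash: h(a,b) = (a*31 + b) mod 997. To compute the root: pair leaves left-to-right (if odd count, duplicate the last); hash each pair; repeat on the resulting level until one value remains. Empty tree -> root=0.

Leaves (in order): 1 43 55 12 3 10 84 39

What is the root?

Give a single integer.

L0: [1, 43, 55, 12, 3, 10, 84, 39]
L1: h(1,43)=(1*31+43)%997=74 h(55,12)=(55*31+12)%997=720 h(3,10)=(3*31+10)%997=103 h(84,39)=(84*31+39)%997=649 -> [74, 720, 103, 649]
L2: h(74,720)=(74*31+720)%997=23 h(103,649)=(103*31+649)%997=851 -> [23, 851]
L3: h(23,851)=(23*31+851)%997=567 -> [567]

Answer: 567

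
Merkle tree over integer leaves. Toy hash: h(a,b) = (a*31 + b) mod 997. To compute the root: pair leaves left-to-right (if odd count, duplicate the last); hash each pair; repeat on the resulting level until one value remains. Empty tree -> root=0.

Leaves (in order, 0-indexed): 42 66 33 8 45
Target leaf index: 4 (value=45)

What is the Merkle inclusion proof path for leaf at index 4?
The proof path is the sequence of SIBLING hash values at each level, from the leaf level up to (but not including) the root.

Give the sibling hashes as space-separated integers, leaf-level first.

L0 (leaves): [42, 66, 33, 8, 45], target index=4
L1: h(42,66)=(42*31+66)%997=371 [pair 0] h(33,8)=(33*31+8)%997=34 [pair 1] h(45,45)=(45*31+45)%997=443 [pair 2] -> [371, 34, 443]
  Sibling for proof at L0: 45
L2: h(371,34)=(371*31+34)%997=568 [pair 0] h(443,443)=(443*31+443)%997=218 [pair 1] -> [568, 218]
  Sibling for proof at L1: 443
L3: h(568,218)=(568*31+218)%997=877 [pair 0] -> [877]
  Sibling for proof at L2: 568
Root: 877
Proof path (sibling hashes from leaf to root): [45, 443, 568]

Answer: 45 443 568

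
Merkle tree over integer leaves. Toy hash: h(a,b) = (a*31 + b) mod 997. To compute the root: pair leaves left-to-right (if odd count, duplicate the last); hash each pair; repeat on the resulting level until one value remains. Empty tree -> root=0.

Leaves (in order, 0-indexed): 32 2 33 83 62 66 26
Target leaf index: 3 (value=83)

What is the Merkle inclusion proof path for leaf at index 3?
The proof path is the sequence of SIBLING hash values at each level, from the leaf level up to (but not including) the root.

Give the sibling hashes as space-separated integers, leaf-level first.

L0 (leaves): [32, 2, 33, 83, 62, 66, 26], target index=3
L1: h(32,2)=(32*31+2)%997=994 [pair 0] h(33,83)=(33*31+83)%997=109 [pair 1] h(62,66)=(62*31+66)%997=991 [pair 2] h(26,26)=(26*31+26)%997=832 [pair 3] -> [994, 109, 991, 832]
  Sibling for proof at L0: 33
L2: h(994,109)=(994*31+109)%997=16 [pair 0] h(991,832)=(991*31+832)%997=646 [pair 1] -> [16, 646]
  Sibling for proof at L1: 994
L3: h(16,646)=(16*31+646)%997=145 [pair 0] -> [145]
  Sibling for proof at L2: 646
Root: 145
Proof path (sibling hashes from leaf to root): [33, 994, 646]

Answer: 33 994 646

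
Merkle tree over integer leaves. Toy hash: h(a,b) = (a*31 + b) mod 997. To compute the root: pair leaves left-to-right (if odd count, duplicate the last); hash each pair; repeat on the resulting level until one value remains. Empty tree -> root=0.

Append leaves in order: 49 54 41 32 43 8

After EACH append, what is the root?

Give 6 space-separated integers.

After append 49 (leaves=[49]):
  L0: [49]
  root=49
After append 54 (leaves=[49, 54]):
  L0: [49, 54]
  L1: h(49,54)=(49*31+54)%997=576 -> [576]
  root=576
After append 41 (leaves=[49, 54, 41]):
  L0: [49, 54, 41]
  L1: h(49,54)=(49*31+54)%997=576 h(41,41)=(41*31+41)%997=315 -> [576, 315]
  L2: h(576,315)=(576*31+315)%997=225 -> [225]
  root=225
After append 32 (leaves=[49, 54, 41, 32]):
  L0: [49, 54, 41, 32]
  L1: h(49,54)=(49*31+54)%997=576 h(41,32)=(41*31+32)%997=306 -> [576, 306]
  L2: h(576,306)=(576*31+306)%997=216 -> [216]
  root=216
After append 43 (leaves=[49, 54, 41, 32, 43]):
  L0: [49, 54, 41, 32, 43]
  L1: h(49,54)=(49*31+54)%997=576 h(41,32)=(41*31+32)%997=306 h(43,43)=(43*31+43)%997=379 -> [576, 306, 379]
  L2: h(576,306)=(576*31+306)%997=216 h(379,379)=(379*31+379)%997=164 -> [216, 164]
  L3: h(216,164)=(216*31+164)%997=878 -> [878]
  root=878
After append 8 (leaves=[49, 54, 41, 32, 43, 8]):
  L0: [49, 54, 41, 32, 43, 8]
  L1: h(49,54)=(49*31+54)%997=576 h(41,32)=(41*31+32)%997=306 h(43,8)=(43*31+8)%997=344 -> [576, 306, 344]
  L2: h(576,306)=(576*31+306)%997=216 h(344,344)=(344*31+344)%997=41 -> [216, 41]
  L3: h(216,41)=(216*31+41)%997=755 -> [755]
  root=755

Answer: 49 576 225 216 878 755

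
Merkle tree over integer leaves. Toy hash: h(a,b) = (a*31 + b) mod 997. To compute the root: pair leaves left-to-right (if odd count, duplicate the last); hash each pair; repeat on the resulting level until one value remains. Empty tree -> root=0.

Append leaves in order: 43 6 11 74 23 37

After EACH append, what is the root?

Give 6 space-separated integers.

Answer: 43 342 984 50 177 625

Derivation:
After append 43 (leaves=[43]):
  L0: [43]
  root=43
After append 6 (leaves=[43, 6]):
  L0: [43, 6]
  L1: h(43,6)=(43*31+6)%997=342 -> [342]
  root=342
After append 11 (leaves=[43, 6, 11]):
  L0: [43, 6, 11]
  L1: h(43,6)=(43*31+6)%997=342 h(11,11)=(11*31+11)%997=352 -> [342, 352]
  L2: h(342,352)=(342*31+352)%997=984 -> [984]
  root=984
After append 74 (leaves=[43, 6, 11, 74]):
  L0: [43, 6, 11, 74]
  L1: h(43,6)=(43*31+6)%997=342 h(11,74)=(11*31+74)%997=415 -> [342, 415]
  L2: h(342,415)=(342*31+415)%997=50 -> [50]
  root=50
After append 23 (leaves=[43, 6, 11, 74, 23]):
  L0: [43, 6, 11, 74, 23]
  L1: h(43,6)=(43*31+6)%997=342 h(11,74)=(11*31+74)%997=415 h(23,23)=(23*31+23)%997=736 -> [342, 415, 736]
  L2: h(342,415)=(342*31+415)%997=50 h(736,736)=(736*31+736)%997=621 -> [50, 621]
  L3: h(50,621)=(50*31+621)%997=177 -> [177]
  root=177
After append 37 (leaves=[43, 6, 11, 74, 23, 37]):
  L0: [43, 6, 11, 74, 23, 37]
  L1: h(43,6)=(43*31+6)%997=342 h(11,74)=(11*31+74)%997=415 h(23,37)=(23*31+37)%997=750 -> [342, 415, 750]
  L2: h(342,415)=(342*31+415)%997=50 h(750,750)=(750*31+750)%997=72 -> [50, 72]
  L3: h(50,72)=(50*31+72)%997=625 -> [625]
  root=625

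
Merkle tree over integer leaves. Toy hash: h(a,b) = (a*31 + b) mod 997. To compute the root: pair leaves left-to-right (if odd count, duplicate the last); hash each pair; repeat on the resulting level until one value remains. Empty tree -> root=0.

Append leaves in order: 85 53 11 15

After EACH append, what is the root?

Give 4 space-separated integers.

Answer: 85 694 929 933

Derivation:
After append 85 (leaves=[85]):
  L0: [85]
  root=85
After append 53 (leaves=[85, 53]):
  L0: [85, 53]
  L1: h(85,53)=(85*31+53)%997=694 -> [694]
  root=694
After append 11 (leaves=[85, 53, 11]):
  L0: [85, 53, 11]
  L1: h(85,53)=(85*31+53)%997=694 h(11,11)=(11*31+11)%997=352 -> [694, 352]
  L2: h(694,352)=(694*31+352)%997=929 -> [929]
  root=929
After append 15 (leaves=[85, 53, 11, 15]):
  L0: [85, 53, 11, 15]
  L1: h(85,53)=(85*31+53)%997=694 h(11,15)=(11*31+15)%997=356 -> [694, 356]
  L2: h(694,356)=(694*31+356)%997=933 -> [933]
  root=933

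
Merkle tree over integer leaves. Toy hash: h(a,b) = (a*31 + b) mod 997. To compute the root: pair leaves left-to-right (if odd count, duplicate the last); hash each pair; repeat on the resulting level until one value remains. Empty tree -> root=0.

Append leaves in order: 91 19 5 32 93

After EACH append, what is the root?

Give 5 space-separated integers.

After append 91 (leaves=[91]):
  L0: [91]
  root=91
After append 19 (leaves=[91, 19]):
  L0: [91, 19]
  L1: h(91,19)=(91*31+19)%997=846 -> [846]
  root=846
After append 5 (leaves=[91, 19, 5]):
  L0: [91, 19, 5]
  L1: h(91,19)=(91*31+19)%997=846 h(5,5)=(5*31+5)%997=160 -> [846, 160]
  L2: h(846,160)=(846*31+160)%997=464 -> [464]
  root=464
After append 32 (leaves=[91, 19, 5, 32]):
  L0: [91, 19, 5, 32]
  L1: h(91,19)=(91*31+19)%997=846 h(5,32)=(5*31+32)%997=187 -> [846, 187]
  L2: h(846,187)=(846*31+187)%997=491 -> [491]
  root=491
After append 93 (leaves=[91, 19, 5, 32, 93]):
  L0: [91, 19, 5, 32, 93]
  L1: h(91,19)=(91*31+19)%997=846 h(5,32)=(5*31+32)%997=187 h(93,93)=(93*31+93)%997=982 -> [846, 187, 982]
  L2: h(846,187)=(846*31+187)%997=491 h(982,982)=(982*31+982)%997=517 -> [491, 517]
  L3: h(491,517)=(491*31+517)%997=783 -> [783]
  root=783

Answer: 91 846 464 491 783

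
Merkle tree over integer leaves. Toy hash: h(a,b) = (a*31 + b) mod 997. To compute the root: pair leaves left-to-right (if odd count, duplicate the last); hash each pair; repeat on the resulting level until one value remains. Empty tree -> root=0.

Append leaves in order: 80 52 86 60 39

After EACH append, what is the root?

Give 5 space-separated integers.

After append 80 (leaves=[80]):
  L0: [80]
  root=80
After append 52 (leaves=[80, 52]):
  L0: [80, 52]
  L1: h(80,52)=(80*31+52)%997=538 -> [538]
  root=538
After append 86 (leaves=[80, 52, 86]):
  L0: [80, 52, 86]
  L1: h(80,52)=(80*31+52)%997=538 h(86,86)=(86*31+86)%997=758 -> [538, 758]
  L2: h(538,758)=(538*31+758)%997=487 -> [487]
  root=487
After append 60 (leaves=[80, 52, 86, 60]):
  L0: [80, 52, 86, 60]
  L1: h(80,52)=(80*31+52)%997=538 h(86,60)=(86*31+60)%997=732 -> [538, 732]
  L2: h(538,732)=(538*31+732)%997=461 -> [461]
  root=461
After append 39 (leaves=[80, 52, 86, 60, 39]):
  L0: [80, 52, 86, 60, 39]
  L1: h(80,52)=(80*31+52)%997=538 h(86,60)=(86*31+60)%997=732 h(39,39)=(39*31+39)%997=251 -> [538, 732, 251]
  L2: h(538,732)=(538*31+732)%997=461 h(251,251)=(251*31+251)%997=56 -> [461, 56]
  L3: h(461,56)=(461*31+56)%997=389 -> [389]
  root=389

Answer: 80 538 487 461 389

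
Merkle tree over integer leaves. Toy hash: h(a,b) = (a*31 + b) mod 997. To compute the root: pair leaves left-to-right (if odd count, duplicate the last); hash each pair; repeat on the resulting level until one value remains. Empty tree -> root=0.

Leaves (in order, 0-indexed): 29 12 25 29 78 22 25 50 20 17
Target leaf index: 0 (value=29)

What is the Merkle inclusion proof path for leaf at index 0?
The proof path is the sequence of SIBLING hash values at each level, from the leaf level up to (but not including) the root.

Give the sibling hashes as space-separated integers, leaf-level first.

L0 (leaves): [29, 12, 25, 29, 78, 22, 25, 50, 20, 17], target index=0
L1: h(29,12)=(29*31+12)%997=911 [pair 0] h(25,29)=(25*31+29)%997=804 [pair 1] h(78,22)=(78*31+22)%997=446 [pair 2] h(25,50)=(25*31+50)%997=825 [pair 3] h(20,17)=(20*31+17)%997=637 [pair 4] -> [911, 804, 446, 825, 637]
  Sibling for proof at L0: 12
L2: h(911,804)=(911*31+804)%997=132 [pair 0] h(446,825)=(446*31+825)%997=693 [pair 1] h(637,637)=(637*31+637)%997=444 [pair 2] -> [132, 693, 444]
  Sibling for proof at L1: 804
L3: h(132,693)=(132*31+693)%997=797 [pair 0] h(444,444)=(444*31+444)%997=250 [pair 1] -> [797, 250]
  Sibling for proof at L2: 693
L4: h(797,250)=(797*31+250)%997=32 [pair 0] -> [32]
  Sibling for proof at L3: 250
Root: 32
Proof path (sibling hashes from leaf to root): [12, 804, 693, 250]

Answer: 12 804 693 250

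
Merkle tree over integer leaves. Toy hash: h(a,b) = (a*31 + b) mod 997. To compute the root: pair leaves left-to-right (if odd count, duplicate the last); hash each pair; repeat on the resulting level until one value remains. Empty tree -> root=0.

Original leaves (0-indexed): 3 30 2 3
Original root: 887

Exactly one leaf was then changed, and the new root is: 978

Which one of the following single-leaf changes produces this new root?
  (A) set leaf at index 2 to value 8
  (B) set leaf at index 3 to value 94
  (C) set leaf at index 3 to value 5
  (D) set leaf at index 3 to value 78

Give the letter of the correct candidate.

Answer: B

Derivation:
Original leaves: [3, 30, 2, 3]
Target new root: 978
Try each candidate change and compute the resulting root:
Candidate A: set leaf[2] = 8 -> leaves = [3, 30, 8, 3]
  L0: [3, 30, 8, 3]
  L1: h(3,30)=(3*31+30)%997=123 h(8,3)=(8*31+3)%997=251 -> [123, 251]
  L2: h(123,251)=(123*31+251)%997=76 -> [76]
  root = 76 != target 978
Candidate B: set leaf[3] = 94 -> leaves = [3, 30, 2, 94]
  L0: [3, 30, 2, 94]
  L1: h(3,30)=(3*31+30)%997=123 h(2,94)=(2*31+94)%997=156 -> [123, 156]
  L2: h(123,156)=(123*31+156)%997=978 -> [978]
  root = 978 == target 978  ** MATCH **
Candidate C: set leaf[3] = 5 -> leaves = [3, 30, 2, 5]
  L0: [3, 30, 2, 5]
  L1: h(3,30)=(3*31+30)%997=123 h(2,5)=(2*31+5)%997=67 -> [123, 67]
  L2: h(123,67)=(123*31+67)%997=889 -> [889]
  root = 889 != target 978
Candidate D: set leaf[3] = 78 -> leaves = [3, 30, 2, 78]
  L0: [3, 30, 2, 78]
  L1: h(3,30)=(3*31+30)%997=123 h(2,78)=(2*31+78)%997=140 -> [123, 140]
  L2: h(123,140)=(123*31+140)%997=962 -> [962]
  root = 962 != target 978
Candidate B produces the target root.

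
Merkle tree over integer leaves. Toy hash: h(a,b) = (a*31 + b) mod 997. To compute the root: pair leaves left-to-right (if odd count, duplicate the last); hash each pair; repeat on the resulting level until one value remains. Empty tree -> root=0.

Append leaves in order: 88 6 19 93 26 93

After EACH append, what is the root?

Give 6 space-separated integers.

After append 88 (leaves=[88]):
  L0: [88]
  root=88
After append 6 (leaves=[88, 6]):
  L0: [88, 6]
  L1: h(88,6)=(88*31+6)%997=740 -> [740]
  root=740
After append 19 (leaves=[88, 6, 19]):
  L0: [88, 6, 19]
  L1: h(88,6)=(88*31+6)%997=740 h(19,19)=(19*31+19)%997=608 -> [740, 608]
  L2: h(740,608)=(740*31+608)%997=617 -> [617]
  root=617
After append 93 (leaves=[88, 6, 19, 93]):
  L0: [88, 6, 19, 93]
  L1: h(88,6)=(88*31+6)%997=740 h(19,93)=(19*31+93)%997=682 -> [740, 682]
  L2: h(740,682)=(740*31+682)%997=691 -> [691]
  root=691
After append 26 (leaves=[88, 6, 19, 93, 26]):
  L0: [88, 6, 19, 93, 26]
  L1: h(88,6)=(88*31+6)%997=740 h(19,93)=(19*31+93)%997=682 h(26,26)=(26*31+26)%997=832 -> [740, 682, 832]
  L2: h(740,682)=(740*31+682)%997=691 h(832,832)=(832*31+832)%997=702 -> [691, 702]
  L3: h(691,702)=(691*31+702)%997=189 -> [189]
  root=189
After append 93 (leaves=[88, 6, 19, 93, 26, 93]):
  L0: [88, 6, 19, 93, 26, 93]
  L1: h(88,6)=(88*31+6)%997=740 h(19,93)=(19*31+93)%997=682 h(26,93)=(26*31+93)%997=899 -> [740, 682, 899]
  L2: h(740,682)=(740*31+682)%997=691 h(899,899)=(899*31+899)%997=852 -> [691, 852]
  L3: h(691,852)=(691*31+852)%997=339 -> [339]
  root=339

Answer: 88 740 617 691 189 339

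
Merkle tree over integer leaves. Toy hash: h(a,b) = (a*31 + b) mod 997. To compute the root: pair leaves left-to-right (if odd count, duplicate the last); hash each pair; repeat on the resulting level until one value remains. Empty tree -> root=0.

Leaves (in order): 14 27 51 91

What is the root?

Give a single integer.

Answer: 11

Derivation:
L0: [14, 27, 51, 91]
L1: h(14,27)=(14*31+27)%997=461 h(51,91)=(51*31+91)%997=675 -> [461, 675]
L2: h(461,675)=(461*31+675)%997=11 -> [11]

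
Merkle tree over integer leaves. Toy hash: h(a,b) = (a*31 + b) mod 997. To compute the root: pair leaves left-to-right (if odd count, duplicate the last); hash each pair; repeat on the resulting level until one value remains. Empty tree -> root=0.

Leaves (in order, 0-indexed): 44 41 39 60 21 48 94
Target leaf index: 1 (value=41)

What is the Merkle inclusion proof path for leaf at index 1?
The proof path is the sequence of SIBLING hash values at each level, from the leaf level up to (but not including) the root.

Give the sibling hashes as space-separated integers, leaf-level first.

L0 (leaves): [44, 41, 39, 60, 21, 48, 94], target index=1
L1: h(44,41)=(44*31+41)%997=408 [pair 0] h(39,60)=(39*31+60)%997=272 [pair 1] h(21,48)=(21*31+48)%997=699 [pair 2] h(94,94)=(94*31+94)%997=17 [pair 3] -> [408, 272, 699, 17]
  Sibling for proof at L0: 44
L2: h(408,272)=(408*31+272)%997=956 [pair 0] h(699,17)=(699*31+17)%997=749 [pair 1] -> [956, 749]
  Sibling for proof at L1: 272
L3: h(956,749)=(956*31+749)%997=475 [pair 0] -> [475]
  Sibling for proof at L2: 749
Root: 475
Proof path (sibling hashes from leaf to root): [44, 272, 749]

Answer: 44 272 749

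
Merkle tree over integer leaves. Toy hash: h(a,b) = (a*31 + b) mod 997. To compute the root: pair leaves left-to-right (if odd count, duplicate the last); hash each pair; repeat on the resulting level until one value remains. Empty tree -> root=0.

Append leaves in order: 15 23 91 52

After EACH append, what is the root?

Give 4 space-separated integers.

After append 15 (leaves=[15]):
  L0: [15]
  root=15
After append 23 (leaves=[15, 23]):
  L0: [15, 23]
  L1: h(15,23)=(15*31+23)%997=488 -> [488]
  root=488
After append 91 (leaves=[15, 23, 91]):
  L0: [15, 23, 91]
  L1: h(15,23)=(15*31+23)%997=488 h(91,91)=(91*31+91)%997=918 -> [488, 918]
  L2: h(488,918)=(488*31+918)%997=94 -> [94]
  root=94
After append 52 (leaves=[15, 23, 91, 52]):
  L0: [15, 23, 91, 52]
  L1: h(15,23)=(15*31+23)%997=488 h(91,52)=(91*31+52)%997=879 -> [488, 879]
  L2: h(488,879)=(488*31+879)%997=55 -> [55]
  root=55

Answer: 15 488 94 55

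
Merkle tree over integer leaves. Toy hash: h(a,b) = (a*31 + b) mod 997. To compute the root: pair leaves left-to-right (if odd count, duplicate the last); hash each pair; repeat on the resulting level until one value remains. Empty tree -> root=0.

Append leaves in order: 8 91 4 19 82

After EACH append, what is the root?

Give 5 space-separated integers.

After append 8 (leaves=[8]):
  L0: [8]
  root=8
After append 91 (leaves=[8, 91]):
  L0: [8, 91]
  L1: h(8,91)=(8*31+91)%997=339 -> [339]
  root=339
After append 4 (leaves=[8, 91, 4]):
  L0: [8, 91, 4]
  L1: h(8,91)=(8*31+91)%997=339 h(4,4)=(4*31+4)%997=128 -> [339, 128]
  L2: h(339,128)=(339*31+128)%997=667 -> [667]
  root=667
After append 19 (leaves=[8, 91, 4, 19]):
  L0: [8, 91, 4, 19]
  L1: h(8,91)=(8*31+91)%997=339 h(4,19)=(4*31+19)%997=143 -> [339, 143]
  L2: h(339,143)=(339*31+143)%997=682 -> [682]
  root=682
After append 82 (leaves=[8, 91, 4, 19, 82]):
  L0: [8, 91, 4, 19, 82]
  L1: h(8,91)=(8*31+91)%997=339 h(4,19)=(4*31+19)%997=143 h(82,82)=(82*31+82)%997=630 -> [339, 143, 630]
  L2: h(339,143)=(339*31+143)%997=682 h(630,630)=(630*31+630)%997=220 -> [682, 220]
  L3: h(682,220)=(682*31+220)%997=425 -> [425]
  root=425

Answer: 8 339 667 682 425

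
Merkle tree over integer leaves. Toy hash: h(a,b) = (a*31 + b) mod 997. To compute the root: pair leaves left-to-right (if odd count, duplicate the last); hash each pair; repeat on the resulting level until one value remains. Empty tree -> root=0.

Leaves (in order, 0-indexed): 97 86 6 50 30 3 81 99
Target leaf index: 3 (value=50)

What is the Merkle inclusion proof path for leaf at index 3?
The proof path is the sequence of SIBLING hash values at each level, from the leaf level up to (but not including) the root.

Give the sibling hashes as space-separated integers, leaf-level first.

Answer: 6 102 626

Derivation:
L0 (leaves): [97, 86, 6, 50, 30, 3, 81, 99], target index=3
L1: h(97,86)=(97*31+86)%997=102 [pair 0] h(6,50)=(6*31+50)%997=236 [pair 1] h(30,3)=(30*31+3)%997=933 [pair 2] h(81,99)=(81*31+99)%997=616 [pair 3] -> [102, 236, 933, 616]
  Sibling for proof at L0: 6
L2: h(102,236)=(102*31+236)%997=407 [pair 0] h(933,616)=(933*31+616)%997=626 [pair 1] -> [407, 626]
  Sibling for proof at L1: 102
L3: h(407,626)=(407*31+626)%997=282 [pair 0] -> [282]
  Sibling for proof at L2: 626
Root: 282
Proof path (sibling hashes from leaf to root): [6, 102, 626]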